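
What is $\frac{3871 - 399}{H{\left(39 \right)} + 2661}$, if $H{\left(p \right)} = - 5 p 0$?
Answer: $\frac{3472}{2661} \approx 1.3048$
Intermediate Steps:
$H{\left(p \right)} = 0$
$\frac{3871 - 399}{H{\left(39 \right)} + 2661} = \frac{3871 - 399}{0 + 2661} = \frac{3472}{2661}$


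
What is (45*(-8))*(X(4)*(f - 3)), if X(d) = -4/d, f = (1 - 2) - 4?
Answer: -2880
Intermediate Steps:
f = -5 (f = -1 - 4 = -5)
(45*(-8))*(X(4)*(f - 3)) = (45*(-8))*((-4/4)*(-5 - 3)) = -360*(-4*1/4)*(-8) = -(-360)*(-8) = -360*8 = -2880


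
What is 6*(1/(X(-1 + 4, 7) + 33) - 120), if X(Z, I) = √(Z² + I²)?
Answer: -742122/1031 - 6*√58/1031 ≈ -719.85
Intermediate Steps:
X(Z, I) = √(I² + Z²)
6*(1/(X(-1 + 4, 7) + 33) - 120) = 6*(1/(√(7² + (-1 + 4)²) + 33) - 120) = 6*(1/(√(49 + 3²) + 33) - 120) = 6*(1/(√(49 + 9) + 33) - 120) = 6*(1/(√58 + 33) - 120) = 6*(1/(33 + √58) - 120) = 6*(-120 + 1/(33 + √58)) = -720 + 6/(33 + √58)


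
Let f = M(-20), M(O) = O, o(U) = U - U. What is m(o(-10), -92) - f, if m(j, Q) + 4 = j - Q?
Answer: 108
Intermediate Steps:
o(U) = 0
m(j, Q) = -4 + j - Q (m(j, Q) = -4 + (j - Q) = -4 + j - Q)
f = -20
m(o(-10), -92) - f = (-4 + 0 - 1*(-92)) - 1*(-20) = (-4 + 0 + 92) + 20 = 88 + 20 = 108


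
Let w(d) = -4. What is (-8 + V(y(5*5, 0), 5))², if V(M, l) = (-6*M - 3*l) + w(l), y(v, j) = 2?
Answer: 1521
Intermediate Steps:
V(M, l) = -4 - 6*M - 3*l (V(M, l) = (-6*M - 3*l) - 4 = -4 - 6*M - 3*l)
(-8 + V(y(5*5, 0), 5))² = (-8 + (-4 - 6*2 - 3*5))² = (-8 + (-4 - 12 - 15))² = (-8 - 31)² = (-39)² = 1521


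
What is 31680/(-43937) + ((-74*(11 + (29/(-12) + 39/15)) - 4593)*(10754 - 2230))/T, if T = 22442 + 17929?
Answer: -30470761434998/26606709405 ≈ -1145.2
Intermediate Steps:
T = 40371
31680/(-43937) + ((-74*(11 + (29/(-12) + 39/15)) - 4593)*(10754 - 2230))/T = 31680/(-43937) + ((-74*(11 + (29/(-12) + 39/15)) - 4593)*(10754 - 2230))/40371 = 31680*(-1/43937) + ((-74*(11 + (29*(-1/12) + 39*(1/15))) - 4593)*8524)*(1/40371) = -31680/43937 + ((-74*(11 + (-29/12 + 13/5)) - 4593)*8524)*(1/40371) = -31680/43937 + ((-74*(11 + 11/60) - 4593)*8524)*(1/40371) = -31680/43937 + ((-74*671/60 - 4593)*8524)*(1/40371) = -31680/43937 + ((-24827/30 - 4593)*8524)*(1/40371) = -31680/43937 - 162617/30*8524*(1/40371) = -31680/43937 - 693073654/15*1/40371 = -31680/43937 - 693073654/605565 = -30470761434998/26606709405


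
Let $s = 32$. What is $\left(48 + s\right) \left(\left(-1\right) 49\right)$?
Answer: $-3920$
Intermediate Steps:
$\left(48 + s\right) \left(\left(-1\right) 49\right) = \left(48 + 32\right) \left(\left(-1\right) 49\right) = 80 \left(-49\right) = -3920$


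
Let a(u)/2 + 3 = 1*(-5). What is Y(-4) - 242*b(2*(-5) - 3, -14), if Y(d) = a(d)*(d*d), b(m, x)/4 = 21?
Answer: -20584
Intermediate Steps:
a(u) = -16 (a(u) = -6 + 2*(1*(-5)) = -6 + 2*(-5) = -6 - 10 = -16)
b(m, x) = 84 (b(m, x) = 4*21 = 84)
Y(d) = -16*d² (Y(d) = -16*d*d = -16*d²)
Y(-4) - 242*b(2*(-5) - 3, -14) = -16*(-4)² - 242*84 = -16*16 - 20328 = -256 - 20328 = -20584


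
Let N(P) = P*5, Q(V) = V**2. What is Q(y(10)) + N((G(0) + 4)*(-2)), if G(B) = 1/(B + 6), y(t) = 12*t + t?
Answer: 50575/3 ≈ 16858.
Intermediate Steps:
y(t) = 13*t
G(B) = 1/(6 + B)
N(P) = 5*P
Q(y(10)) + N((G(0) + 4)*(-2)) = (13*10)**2 + 5*((1/(6 + 0) + 4)*(-2)) = 130**2 + 5*((1/6 + 4)*(-2)) = 16900 + 5*((1/6 + 4)*(-2)) = 16900 + 5*((25/6)*(-2)) = 16900 + 5*(-25/3) = 16900 - 125/3 = 50575/3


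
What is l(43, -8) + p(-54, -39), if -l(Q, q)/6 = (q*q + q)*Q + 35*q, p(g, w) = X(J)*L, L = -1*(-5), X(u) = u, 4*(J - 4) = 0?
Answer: -12748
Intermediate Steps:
J = 4 (J = 4 + (¼)*0 = 4 + 0 = 4)
L = 5
p(g, w) = 20 (p(g, w) = 4*5 = 20)
l(Q, q) = -210*q - 6*Q*(q + q²) (l(Q, q) = -6*((q*q + q)*Q + 35*q) = -6*((q² + q)*Q + 35*q) = -6*((q + q²)*Q + 35*q) = -6*(Q*(q + q²) + 35*q) = -6*(35*q + Q*(q + q²)) = -210*q - 6*Q*(q + q²))
l(43, -8) + p(-54, -39) = -6*(-8)*(35 + 43 + 43*(-8)) + 20 = -6*(-8)*(35 + 43 - 344) + 20 = -6*(-8)*(-266) + 20 = -12768 + 20 = -12748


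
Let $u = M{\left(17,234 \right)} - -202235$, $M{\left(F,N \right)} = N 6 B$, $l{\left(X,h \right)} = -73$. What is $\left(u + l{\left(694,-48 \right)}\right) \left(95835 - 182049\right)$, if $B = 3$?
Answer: $-17792328036$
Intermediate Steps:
$M{\left(F,N \right)} = 18 N$ ($M{\left(F,N \right)} = N 6 \cdot 3 = 6 N 3 = 18 N$)
$u = 206447$ ($u = 18 \cdot 234 - -202235 = 4212 + 202235 = 206447$)
$\left(u + l{\left(694,-48 \right)}\right) \left(95835 - 182049\right) = \left(206447 - 73\right) \left(95835 - 182049\right) = 206374 \left(-86214\right) = -17792328036$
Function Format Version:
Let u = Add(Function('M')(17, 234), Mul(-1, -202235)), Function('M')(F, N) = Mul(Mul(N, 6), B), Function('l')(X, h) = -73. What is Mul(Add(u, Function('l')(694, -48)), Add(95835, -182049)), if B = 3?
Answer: -17792328036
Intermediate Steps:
Function('M')(F, N) = Mul(18, N) (Function('M')(F, N) = Mul(Mul(N, 6), 3) = Mul(Mul(6, N), 3) = Mul(18, N))
u = 206447 (u = Add(Mul(18, 234), Mul(-1, -202235)) = Add(4212, 202235) = 206447)
Mul(Add(u, Function('l')(694, -48)), Add(95835, -182049)) = Mul(Add(206447, -73), Add(95835, -182049)) = Mul(206374, -86214) = -17792328036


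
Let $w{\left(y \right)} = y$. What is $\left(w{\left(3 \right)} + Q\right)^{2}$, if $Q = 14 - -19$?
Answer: $1296$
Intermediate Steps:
$Q = 33$ ($Q = 14 + 19 = 33$)
$\left(w{\left(3 \right)} + Q\right)^{2} = \left(3 + 33\right)^{2} = 36^{2} = 1296$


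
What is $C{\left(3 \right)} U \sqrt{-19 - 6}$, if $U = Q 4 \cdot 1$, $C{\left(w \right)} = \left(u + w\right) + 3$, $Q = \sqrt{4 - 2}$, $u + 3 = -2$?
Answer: $20 i \sqrt{2} \approx 28.284 i$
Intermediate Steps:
$u = -5$ ($u = -3 - 2 = -5$)
$Q = \sqrt{2} \approx 1.4142$
$C{\left(w \right)} = -2 + w$ ($C{\left(w \right)} = \left(-5 + w\right) + 3 = -2 + w$)
$U = 4 \sqrt{2}$ ($U = \sqrt{2} \cdot 4 \cdot 1 = 4 \sqrt{2} \cdot 1 = 4 \sqrt{2} \approx 5.6569$)
$C{\left(3 \right)} U \sqrt{-19 - 6} = \left(-2 + 3\right) 4 \sqrt{2} \sqrt{-19 - 6} = 1 \cdot 4 \sqrt{2} \sqrt{-25} = 4 \sqrt{2} \cdot 5 i = 20 i \sqrt{2}$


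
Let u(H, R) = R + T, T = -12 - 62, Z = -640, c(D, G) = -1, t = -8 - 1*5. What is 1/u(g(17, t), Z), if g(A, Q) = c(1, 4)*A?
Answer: -1/714 ≈ -0.0014006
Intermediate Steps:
t = -13 (t = -8 - 5 = -13)
T = -74
g(A, Q) = -A
u(H, R) = -74 + R (u(H, R) = R - 74 = -74 + R)
1/u(g(17, t), Z) = 1/(-74 - 640) = 1/(-714) = -1/714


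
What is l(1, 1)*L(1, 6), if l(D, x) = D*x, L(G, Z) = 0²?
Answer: 0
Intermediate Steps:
L(G, Z) = 0
l(1, 1)*L(1, 6) = (1*1)*0 = 1*0 = 0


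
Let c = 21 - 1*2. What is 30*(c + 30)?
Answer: 1470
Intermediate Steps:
c = 19 (c = 21 - 2 = 19)
30*(c + 30) = 30*(19 + 30) = 30*49 = 1470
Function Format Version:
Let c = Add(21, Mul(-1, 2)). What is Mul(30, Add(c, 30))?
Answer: 1470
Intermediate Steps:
c = 19 (c = Add(21, -2) = 19)
Mul(30, Add(c, 30)) = Mul(30, Add(19, 30)) = Mul(30, 49) = 1470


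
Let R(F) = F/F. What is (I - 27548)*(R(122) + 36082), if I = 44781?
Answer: 621818339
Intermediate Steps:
R(F) = 1
(I - 27548)*(R(122) + 36082) = (44781 - 27548)*(1 + 36082) = 17233*36083 = 621818339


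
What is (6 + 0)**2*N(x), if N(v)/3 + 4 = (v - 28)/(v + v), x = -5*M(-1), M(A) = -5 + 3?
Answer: -2646/5 ≈ -529.20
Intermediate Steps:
M(A) = -2
x = 10 (x = -5*(-2) = 10)
N(v) = -12 + 3*(-28 + v)/(2*v) (N(v) = -12 + 3*((v - 28)/(v + v)) = -12 + 3*((-28 + v)/((2*v))) = -12 + 3*((-28 + v)*(1/(2*v))) = -12 + 3*((-28 + v)/(2*v)) = -12 + 3*(-28 + v)/(2*v))
(6 + 0)**2*N(x) = (6 + 0)**2*(-21/2 - 42/10) = 6**2*(-21/2 - 42*1/10) = 36*(-21/2 - 21/5) = 36*(-147/10) = -2646/5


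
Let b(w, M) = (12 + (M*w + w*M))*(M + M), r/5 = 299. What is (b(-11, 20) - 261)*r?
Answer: -25984595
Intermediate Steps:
r = 1495 (r = 5*299 = 1495)
b(w, M) = 2*M*(12 + 2*M*w) (b(w, M) = (12 + (M*w + M*w))*(2*M) = (12 + 2*M*w)*(2*M) = 2*M*(12 + 2*M*w))
(b(-11, 20) - 261)*r = (4*20*(6 + 20*(-11)) - 261)*1495 = (4*20*(6 - 220) - 261)*1495 = (4*20*(-214) - 261)*1495 = (-17120 - 261)*1495 = -17381*1495 = -25984595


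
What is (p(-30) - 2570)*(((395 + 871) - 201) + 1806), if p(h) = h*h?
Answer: -4794570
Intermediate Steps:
p(h) = h**2
(p(-30) - 2570)*(((395 + 871) - 201) + 1806) = ((-30)**2 - 2570)*(((395 + 871) - 201) + 1806) = (900 - 2570)*((1266 - 201) + 1806) = -1670*(1065 + 1806) = -1670*2871 = -4794570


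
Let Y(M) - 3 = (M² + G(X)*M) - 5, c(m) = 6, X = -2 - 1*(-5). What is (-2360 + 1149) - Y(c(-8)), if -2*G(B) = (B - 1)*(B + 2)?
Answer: -1215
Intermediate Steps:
X = 3 (X = -2 + 5 = 3)
G(B) = -(-1 + B)*(2 + B)/2 (G(B) = -(B - 1)*(B + 2)/2 = -(-1 + B)*(2 + B)/2)
Y(M) = -2 + M² - 5*M (Y(M) = 3 + ((M² + (1 - ½*3 - ½*3²)*M) - 5) = 3 + ((M² + (1 - 3/2 - ½*9)*M) - 5) = 3 + ((M² + (1 - 3/2 - 9/2)*M) - 5) = 3 + ((M² - 5*M) - 5) = 3 + (-5 + M² - 5*M) = -2 + M² - 5*M)
(-2360 + 1149) - Y(c(-8)) = (-2360 + 1149) - (-2 + 6² - 5*6) = -1211 - (-2 + 36 - 30) = -1211 - 1*4 = -1211 - 4 = -1215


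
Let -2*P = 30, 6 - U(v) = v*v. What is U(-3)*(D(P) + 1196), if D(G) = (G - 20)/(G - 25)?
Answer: -28725/8 ≈ -3590.6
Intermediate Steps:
U(v) = 6 - v**2 (U(v) = 6 - v*v = 6 - v**2)
P = -15 (P = -1/2*30 = -15)
D(G) = (-20 + G)/(-25 + G)
U(-3)*(D(P) + 1196) = (6 - 1*(-3)**2)*((-20 - 15)/(-25 - 15) + 1196) = (6 - 1*9)*(-35/(-40) + 1196) = (6 - 9)*(-1/40*(-35) + 1196) = -3*(7/8 + 1196) = -3*9575/8 = -28725/8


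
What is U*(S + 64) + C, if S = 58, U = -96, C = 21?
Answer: -11691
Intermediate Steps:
U*(S + 64) + C = -96*(58 + 64) + 21 = -96*122 + 21 = -11712 + 21 = -11691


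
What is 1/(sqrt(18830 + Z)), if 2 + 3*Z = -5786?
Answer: sqrt(152106)/50702 ≈ 0.0076922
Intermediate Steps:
Z = -5788/3 (Z = -2/3 + (1/3)*(-5786) = -2/3 - 5786/3 = -5788/3 ≈ -1929.3)
1/(sqrt(18830 + Z)) = 1/(sqrt(18830 - 5788/3)) = 1/(sqrt(50702/3)) = 1/(sqrt(152106)/3) = sqrt(152106)/50702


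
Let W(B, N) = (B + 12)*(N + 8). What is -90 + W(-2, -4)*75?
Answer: 2910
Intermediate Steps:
W(B, N) = (8 + N)*(12 + B) (W(B, N) = (12 + B)*(8 + N) = (8 + N)*(12 + B))
-90 + W(-2, -4)*75 = -90 + (96 + 8*(-2) + 12*(-4) - 2*(-4))*75 = -90 + (96 - 16 - 48 + 8)*75 = -90 + 40*75 = -90 + 3000 = 2910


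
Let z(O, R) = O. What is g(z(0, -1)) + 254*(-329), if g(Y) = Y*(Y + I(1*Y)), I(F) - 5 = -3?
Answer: -83566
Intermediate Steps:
I(F) = 2 (I(F) = 5 - 3 = 2)
g(Y) = Y*(2 + Y) (g(Y) = Y*(Y + 2) = Y*(2 + Y))
g(z(0, -1)) + 254*(-329) = 0*(2 + 0) + 254*(-329) = 0*2 - 83566 = 0 - 83566 = -83566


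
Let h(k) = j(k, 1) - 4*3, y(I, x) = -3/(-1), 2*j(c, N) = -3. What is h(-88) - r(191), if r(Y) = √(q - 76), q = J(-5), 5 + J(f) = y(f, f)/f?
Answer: -27/2 - 2*I*√510/5 ≈ -13.5 - 9.0333*I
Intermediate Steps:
j(c, N) = -3/2 (j(c, N) = (½)*(-3) = -3/2)
y(I, x) = 3 (y(I, x) = -3*(-1) = 3)
J(f) = -5 + 3/f
q = -28/5 (q = -5 + 3/(-5) = -5 + 3*(-⅕) = -5 - ⅗ = -28/5 ≈ -5.6000)
h(k) = -27/2 (h(k) = -3/2 - 4*3 = -3/2 - 12 = -27/2)
r(Y) = 2*I*√510/5 (r(Y) = √(-28/5 - 76) = √(-408/5) = 2*I*√510/5)
h(-88) - r(191) = -27/2 - 2*I*√510/5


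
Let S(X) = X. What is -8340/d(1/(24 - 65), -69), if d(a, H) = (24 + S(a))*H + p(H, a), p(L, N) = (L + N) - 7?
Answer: 28495/5912 ≈ 4.8199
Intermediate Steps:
p(L, N) = -7 + L + N
d(a, H) = -7 + H + a + H*(24 + a) (d(a, H) = (24 + a)*H + (-7 + H + a) = H*(24 + a) + (-7 + H + a) = -7 + H + a + H*(24 + a))
-8340/d(1/(24 - 65), -69) = -8340/(-7 + 1/(24 - 65) + 25*(-69) - 69/(24 - 65)) = -8340/(-7 + 1/(-41) - 1725 - 69/(-41)) = -8340/(-7 - 1/41 - 1725 - 69*(-1/41)) = -8340/(-7 - 1/41 - 1725 + 69/41) = -8340/(-70944/41) = -8340*(-41/70944) = 28495/5912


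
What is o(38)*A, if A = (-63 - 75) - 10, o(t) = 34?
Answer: -5032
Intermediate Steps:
A = -148 (A = -138 - 10 = -148)
o(38)*A = 34*(-148) = -5032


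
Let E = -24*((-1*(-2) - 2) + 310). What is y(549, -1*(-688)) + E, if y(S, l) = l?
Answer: -6752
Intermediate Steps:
E = -7440 (E = -24*((2 - 2) + 310) = -24*(0 + 310) = -24*310 = -7440)
y(549, -1*(-688)) + E = -1*(-688) - 7440 = 688 - 7440 = -6752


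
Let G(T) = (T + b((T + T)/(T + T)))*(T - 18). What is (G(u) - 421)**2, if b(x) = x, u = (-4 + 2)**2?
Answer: 241081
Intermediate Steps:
u = 4 (u = (-2)**2 = 4)
G(T) = (1 + T)*(-18 + T) (G(T) = (T + (T + T)/(T + T))*(T - 18) = (T + (2*T)/((2*T)))*(-18 + T) = (T + (2*T)*(1/(2*T)))*(-18 + T) = (T + 1)*(-18 + T) = (1 + T)*(-18 + T))
(G(u) - 421)**2 = ((-18 + 4**2 - 17*4) - 421)**2 = ((-18 + 16 - 68) - 421)**2 = (-70 - 421)**2 = (-491)**2 = 241081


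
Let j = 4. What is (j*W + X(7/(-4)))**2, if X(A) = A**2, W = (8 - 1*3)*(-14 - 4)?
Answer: 32615521/256 ≈ 1.2740e+5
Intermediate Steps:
W = -90 (W = (8 - 3)*(-18) = 5*(-18) = -90)
(j*W + X(7/(-4)))**2 = (4*(-90) + (7/(-4))**2)**2 = (-360 + (7*(-1/4))**2)**2 = (-360 + (-7/4)**2)**2 = (-360 + 49/16)**2 = (-5711/16)**2 = 32615521/256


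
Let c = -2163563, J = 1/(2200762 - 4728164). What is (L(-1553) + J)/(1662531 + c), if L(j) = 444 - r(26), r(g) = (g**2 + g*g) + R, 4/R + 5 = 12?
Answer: 16074276727/8864164952048 ≈ 0.0018134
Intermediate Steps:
R = 4/7 (R = 4/(-5 + 12) = 4/7 ≈ 0.57143)
J = -1/2527402 (J = 1/(-2527402) = -1/2527402 ≈ -3.9566e-7)
r(g) = 4/7 + 2*g**2 (r(g) = (g**2 + g*g) + 4/7 = (g**2 + g**2) + 4/7 = 2*g**2 + 4/7 = 4/7 + 2*g**2)
L(j) = -6360/7 (L(j) = 444 - (4/7 + 2*26**2) = 444 - (4/7 + 2*676) = 444 - (4/7 + 1352) = 444 - 1*9468/7 = 444 - 9468/7 = -6360/7)
(L(-1553) + J)/(1662531 + c) = (-6360/7 - 1/2527402)/(1662531 - 2163563) = -16074276727/17691814/(-501032) = -16074276727/17691814*(-1/501032) = 16074276727/8864164952048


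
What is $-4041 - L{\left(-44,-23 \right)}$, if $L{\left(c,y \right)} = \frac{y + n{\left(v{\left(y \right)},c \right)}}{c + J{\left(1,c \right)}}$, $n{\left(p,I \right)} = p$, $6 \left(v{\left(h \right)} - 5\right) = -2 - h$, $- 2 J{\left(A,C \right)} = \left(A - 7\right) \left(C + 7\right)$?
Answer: $- \frac{1252739}{310} \approx -4041.1$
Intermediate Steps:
$J{\left(A,C \right)} = - \frac{\left(-7 + A\right) \left(7 + C\right)}{2}$ ($J{\left(A,C \right)} = - \frac{\left(A - 7\right) \left(C + 7\right)}{2} = - \frac{\left(-7 + A\right) \left(7 + C\right)}{2}$)
$v{\left(h \right)} = \frac{14}{3} - \frac{h}{6}$ ($v{\left(h \right)} = 5 + \frac{-2 - h}{6} = 5 - \left(\frac{1}{3} + \frac{h}{6}\right) = \frac{14}{3} - \frac{h}{6}$)
$L{\left(c,y \right)} = \frac{\frac{14}{3} + \frac{5 y}{6}}{21 + 4 c}$ ($L{\left(c,y \right)} = \frac{y - \left(- \frac{14}{3} + \frac{y}{6}\right)}{c + \left(\frac{49}{2} - \frac{7}{2} + \frac{7 c}{2} - \frac{c}{2}\right)} = \frac{\frac{14}{3} + \frac{5 y}{6}}{c + \left(\frac{49}{2} - \frac{7}{2} + \frac{7 c}{2} - \frac{c}{2}\right)} = \frac{\frac{14}{3} + \frac{5 y}{6}}{c + \left(21 + 3 c\right)} = \frac{\frac{14}{3} + \frac{5 y}{6}}{21 + 4 c}$)
$-4041 - L{\left(-44,-23 \right)} = -4041 - \frac{28 + 5 \left(-23\right)}{6 \left(21 + 4 \left(-44\right)\right)} = -4041 - \frac{28 - 115}{6 \left(21 - 176\right)} = -4041 - \frac{1}{6} \frac{1}{-155} \left(-87\right) = -4041 - \frac{1}{6} \left(- \frac{1}{155}\right) \left(-87\right) = -4041 - \frac{29}{310} = - \frac{1252739}{310}$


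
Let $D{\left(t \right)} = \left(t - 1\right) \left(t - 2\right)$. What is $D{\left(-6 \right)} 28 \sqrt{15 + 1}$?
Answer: $6272$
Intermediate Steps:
$D{\left(t \right)} = \left(-1 + t\right) \left(-2 + t\right)$
$D{\left(-6 \right)} 28 \sqrt{15 + 1} = \left(2 + \left(-6\right)^{2} - -18\right) 28 \sqrt{15 + 1} = \left(2 + 36 + 18\right) 28 \sqrt{16} = 56 \cdot 28 \cdot 4 = 1568 \cdot 4 = 6272$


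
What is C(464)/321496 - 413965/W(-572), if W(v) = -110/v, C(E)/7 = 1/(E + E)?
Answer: -91747127859711/42621184 ≈ -2.1526e+6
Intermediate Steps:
C(E) = 7/(2*E) (C(E) = 7/(E + E) = 7/((2*E)) = 7*(1/(2*E)) = 7/(2*E))
C(464)/321496 - 413965/W(-572) = ((7/2)/464)/321496 - 413965/((-110/(-572))) = ((7/2)*(1/464))*(1/321496) - 413965/((-110*(-1/572))) = (7/928)*(1/321496) - 413965/5/26 = 1/42621184 - 413965*26/5 = 1/42621184 - 2152618 = -91747127859711/42621184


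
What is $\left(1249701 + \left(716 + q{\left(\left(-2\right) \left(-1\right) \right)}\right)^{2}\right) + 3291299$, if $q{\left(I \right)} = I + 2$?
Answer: $5059400$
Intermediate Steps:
$q{\left(I \right)} = 2 + I$
$\left(1249701 + \left(716 + q{\left(\left(-2\right) \left(-1\right) \right)}\right)^{2}\right) + 3291299 = \left(1249701 + \left(716 + \left(2 - -2\right)\right)^{2}\right) + 3291299 = \left(1249701 + \left(716 + \left(2 + 2\right)\right)^{2}\right) + 3291299 = \left(1249701 + \left(716 + 4\right)^{2}\right) + 3291299 = \left(1249701 + 720^{2}\right) + 3291299 = \left(1249701 + 518400\right) + 3291299 = 1768101 + 3291299 = 5059400$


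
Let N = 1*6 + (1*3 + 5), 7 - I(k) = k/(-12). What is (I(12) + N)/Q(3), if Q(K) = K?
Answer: 22/3 ≈ 7.3333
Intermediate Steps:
I(k) = 7 + k/12 (I(k) = 7 - k/(-12) = 7 - k*(-1)/12 = 7 - (-1)*k/12 = 7 + k/12)
N = 14 (N = 6 + (3 + 5) = 6 + 8 = 14)
(I(12) + N)/Q(3) = ((7 + (1/12)*12) + 14)/3 = ((7 + 1) + 14)/3 = (8 + 14)/3 = (⅓)*22 = 22/3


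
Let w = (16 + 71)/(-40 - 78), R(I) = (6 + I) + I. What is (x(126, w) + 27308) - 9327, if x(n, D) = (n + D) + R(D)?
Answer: 2137073/118 ≈ 18111.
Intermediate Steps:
R(I) = 6 + 2*I
w = -87/118 (w = 87/(-118) = 87*(-1/118) = -87/118 ≈ -0.73729)
x(n, D) = 6 + n + 3*D (x(n, D) = (n + D) + (6 + 2*D) = (D + n) + (6 + 2*D) = 6 + n + 3*D)
(x(126, w) + 27308) - 9327 = ((6 + 126 + 3*(-87/118)) + 27308) - 9327 = ((6 + 126 - 261/118) + 27308) - 9327 = (15315/118 + 27308) - 9327 = 3237659/118 - 9327 = 2137073/118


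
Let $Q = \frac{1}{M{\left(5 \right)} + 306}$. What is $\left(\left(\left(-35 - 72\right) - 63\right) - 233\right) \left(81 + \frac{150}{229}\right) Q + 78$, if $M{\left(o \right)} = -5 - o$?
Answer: $- \frac{2248545}{67784} \approx -33.172$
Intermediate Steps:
$Q = \frac{1}{296}$ ($Q = \frac{1}{\left(-5 - 5\right) + 306} = \frac{1}{-10 + 306} = \frac{1}{296} \approx 0.0033784$)
$\left(\left(\left(-35 - 72\right) - 63\right) - 233\right) \left(81 + \frac{150}{229}\right) Q + 78 = \left(\left(\left(-35 - 72\right) - 63\right) - 233\right) \left(81 + \frac{150}{229}\right) \frac{1}{296} + 78 = \left(\left(-107 - 63\right) - 233\right) \left(81 + 150 \cdot \frac{1}{229}\right) \frac{1}{296} + 78 = \left(-170 - 233\right) \left(81 + \frac{150}{229}\right) \frac{1}{296} + 78 = \left(-403\right) \frac{18699}{229} \cdot \frac{1}{296} + 78 = \left(- \frac{7535697}{229}\right) \frac{1}{296} + 78 = - \frac{7535697}{67784} + 78 = - \frac{2248545}{67784}$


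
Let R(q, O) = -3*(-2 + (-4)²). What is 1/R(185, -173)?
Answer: -1/42 ≈ -0.023810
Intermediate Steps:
R(q, O) = -42 (R(q, O) = -3*(-2 + 16) = -3*14 = -42)
1/R(185, -173) = 1/(-42) = -1/42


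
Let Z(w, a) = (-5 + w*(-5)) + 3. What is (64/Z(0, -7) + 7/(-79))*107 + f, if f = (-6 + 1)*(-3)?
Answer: -270060/79 ≈ -3418.5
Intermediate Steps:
Z(w, a) = -2 - 5*w (Z(w, a) = (-5 - 5*w) + 3 = -2 - 5*w)
f = 15 (f = -5*(-3) = 15)
(64/Z(0, -7) + 7/(-79))*107 + f = (64/(-2 - 5*0) + 7/(-79))*107 + 15 = (64/(-2 + 0) + 7*(-1/79))*107 + 15 = (64/(-2) - 7/79)*107 + 15 = (64*(-1/2) - 7/79)*107 + 15 = (-32 - 7/79)*107 + 15 = -2535/79*107 + 15 = -271245/79 + 15 = -270060/79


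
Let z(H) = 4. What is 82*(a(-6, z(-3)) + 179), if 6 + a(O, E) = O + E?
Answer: 14022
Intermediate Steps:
a(O, E) = -6 + E + O (a(O, E) = -6 + (O + E) = -6 + (E + O) = -6 + E + O)
82*(a(-6, z(-3)) + 179) = 82*((-6 + 4 - 6) + 179) = 82*(-8 + 179) = 82*171 = 14022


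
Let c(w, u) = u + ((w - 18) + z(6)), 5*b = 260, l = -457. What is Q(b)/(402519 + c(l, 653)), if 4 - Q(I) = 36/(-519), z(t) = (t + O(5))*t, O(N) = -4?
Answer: 704/69668657 ≈ 1.0105e-5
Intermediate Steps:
z(t) = t*(-4 + t) (z(t) = (t - 4)*t = (-4 + t)*t = t*(-4 + t))
b = 52 (b = (⅕)*260 = 52)
c(w, u) = -6 + u + w (c(w, u) = u + ((w - 18) + 6*(-4 + 6)) = u + ((-18 + w) + 6*2) = u + ((-18 + w) + 12) = u + (-6 + w) = -6 + u + w)
Q(I) = 704/173 (Q(I) = 4 - 36/(-519) = 4 - 36*(-1)/519 = 4 - 1*(-12/173) = 4 + 12/173 = 704/173)
Q(b)/(402519 + c(l, 653)) = 704/(173*(402519 + (-6 + 653 - 457))) = 704/(173*(402519 + 190)) = (704/173)/402709 = (704/173)*(1/402709) = 704/69668657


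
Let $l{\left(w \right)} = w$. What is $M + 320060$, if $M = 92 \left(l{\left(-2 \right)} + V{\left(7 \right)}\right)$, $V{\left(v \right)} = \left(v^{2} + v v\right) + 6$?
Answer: $329444$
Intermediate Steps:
$V{\left(v \right)} = 6 + 2 v^{2}$ ($V{\left(v \right)} = \left(v^{2} + v^{2}\right) + 6 = 2 v^{2} + 6 = 6 + 2 v^{2}$)
$M = 9384$ ($M = 92 \left(-2 + \left(6 + 2 \cdot 7^{2}\right)\right) = 92 \left(-2 + \left(6 + 2 \cdot 49\right)\right) = 92 \left(-2 + \left(6 + 98\right)\right) = 92 \left(-2 + 104\right) = 92 \cdot 102 = 9384$)
$M + 320060 = 9384 + 320060 = 329444$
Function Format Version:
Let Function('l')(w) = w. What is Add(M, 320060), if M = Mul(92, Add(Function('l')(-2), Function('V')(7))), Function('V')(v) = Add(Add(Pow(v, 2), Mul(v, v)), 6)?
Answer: 329444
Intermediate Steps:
Function('V')(v) = Add(6, Mul(2, Pow(v, 2))) (Function('V')(v) = Add(Add(Pow(v, 2), Pow(v, 2)), 6) = Add(Mul(2, Pow(v, 2)), 6) = Add(6, Mul(2, Pow(v, 2))))
M = 9384 (M = Mul(92, Add(-2, Add(6, Mul(2, Pow(7, 2))))) = Mul(92, Add(-2, Add(6, Mul(2, 49)))) = Mul(92, Add(-2, Add(6, 98))) = Mul(92, Add(-2, 104)) = Mul(92, 102) = 9384)
Add(M, 320060) = Add(9384, 320060) = 329444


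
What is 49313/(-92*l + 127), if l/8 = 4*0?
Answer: 49313/127 ≈ 388.29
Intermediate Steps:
l = 0 (l = 8*(4*0) = 8*0 = 0)
49313/(-92*l + 127) = 49313/(-92*0 + 127) = 49313/(0 + 127) = 49313/127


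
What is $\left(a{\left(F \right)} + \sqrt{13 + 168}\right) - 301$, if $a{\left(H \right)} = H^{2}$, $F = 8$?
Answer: $-237 + \sqrt{181} \approx -223.55$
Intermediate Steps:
$\left(a{\left(F \right)} + \sqrt{13 + 168}\right) - 301 = \left(8^{2} + \sqrt{13 + 168}\right) - 301 = \left(64 + \sqrt{181}\right) - 301 = -237 + \sqrt{181}$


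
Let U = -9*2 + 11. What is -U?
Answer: 7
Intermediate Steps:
U = -7 (U = -18 + 11 = -7)
-U = -1*(-7) = 7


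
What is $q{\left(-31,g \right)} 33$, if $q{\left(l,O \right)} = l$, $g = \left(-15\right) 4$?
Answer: $-1023$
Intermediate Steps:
$g = -60$
$q{\left(-31,g \right)} 33 = \left(-31\right) 33 = -1023$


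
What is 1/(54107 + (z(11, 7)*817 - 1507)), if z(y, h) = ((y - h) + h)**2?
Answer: 1/151457 ≈ 6.6025e-6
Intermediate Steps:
z(y, h) = y**2
1/(54107 + (z(11, 7)*817 - 1507)) = 1/(54107 + (11**2*817 - 1507)) = 1/(54107 + (121*817 - 1507)) = 1/(54107 + (98857 - 1507)) = 1/(54107 + 97350) = 1/151457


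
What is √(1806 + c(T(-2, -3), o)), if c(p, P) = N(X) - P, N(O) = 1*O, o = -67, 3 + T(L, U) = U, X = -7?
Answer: √1866 ≈ 43.197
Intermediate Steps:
T(L, U) = -3 + U
N(O) = O
c(p, P) = -7 - P
√(1806 + c(T(-2, -3), o)) = √(1806 + (-7 - 1*(-67))) = √(1806 + (-7 + 67)) = √(1806 + 60) = √1866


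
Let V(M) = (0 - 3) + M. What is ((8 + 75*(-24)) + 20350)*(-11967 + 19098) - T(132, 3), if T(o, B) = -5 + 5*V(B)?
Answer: 132337103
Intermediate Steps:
V(M) = -3 + M
T(o, B) = -20 + 5*B (T(o, B) = -5 + 5*(-3 + B) = -5 + (-15 + 5*B) = -20 + 5*B)
((8 + 75*(-24)) + 20350)*(-11967 + 19098) - T(132, 3) = ((8 + 75*(-24)) + 20350)*(-11967 + 19098) - (-20 + 5*3) = ((8 - 1800) + 20350)*7131 - (-20 + 15) = (-1792 + 20350)*7131 - 1*(-5) = 18558*7131 + 5 = 132337098 + 5 = 132337103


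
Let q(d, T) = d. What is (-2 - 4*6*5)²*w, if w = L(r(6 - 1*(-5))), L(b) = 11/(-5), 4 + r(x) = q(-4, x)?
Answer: -163724/5 ≈ -32745.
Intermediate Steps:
r(x) = -8 (r(x) = -4 - 4 = -8)
L(b) = -11/5 (L(b) = 11*(-⅕) = -11/5)
w = -11/5 ≈ -2.2000
(-2 - 4*6*5)²*w = (-2 - 4*6*5)²*(-11/5) = (-2 - 24*5)²*(-11/5) = (-2 - 120)²*(-11/5) = (-122)²*(-11/5) = 14884*(-11/5) = -163724/5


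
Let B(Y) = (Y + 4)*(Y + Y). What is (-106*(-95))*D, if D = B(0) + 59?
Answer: 594130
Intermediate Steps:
B(Y) = 2*Y*(4 + Y) (B(Y) = (4 + Y)*(2*Y) = 2*Y*(4 + Y))
D = 59 (D = 2*0*(4 + 0) + 59 = 2*0*4 + 59 = 0 + 59 = 59)
(-106*(-95))*D = -106*(-95)*59 = 10070*59 = 594130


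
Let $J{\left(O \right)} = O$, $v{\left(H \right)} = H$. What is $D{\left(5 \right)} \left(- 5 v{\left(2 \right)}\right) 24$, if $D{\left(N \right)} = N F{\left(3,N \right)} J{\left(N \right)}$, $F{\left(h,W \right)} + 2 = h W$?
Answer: $-78000$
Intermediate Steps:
$F{\left(h,W \right)} = -2 + W h$ ($F{\left(h,W \right)} = -2 + h W = -2 + W h$)
$D{\left(N \right)} = N^{2} \left(-2 + 3 N\right)$ ($D{\left(N \right)} = N \left(-2 + N 3\right) N = N \left(-2 + 3 N\right) N = N^{2} \left(-2 + 3 N\right)$)
$D{\left(5 \right)} \left(- 5 v{\left(2 \right)}\right) 24 = 5^{2} \left(-2 + 3 \cdot 5\right) \left(\left(-5\right) 2\right) 24 = 25 \left(-2 + 15\right) \left(-10\right) 24 = 25 \cdot 13 \left(-10\right) 24 = 325 \left(-10\right) 24 = \left(-3250\right) 24 = -78000$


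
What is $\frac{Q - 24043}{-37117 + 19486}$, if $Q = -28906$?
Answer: $\frac{52949}{17631} \approx 3.0032$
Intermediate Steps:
$\frac{Q - 24043}{-37117 + 19486} = \frac{-28906 - 24043}{-37117 + 19486} = - \frac{52949}{-17631} = \left(-52949\right) \left(- \frac{1}{17631}\right) = \frac{52949}{17631}$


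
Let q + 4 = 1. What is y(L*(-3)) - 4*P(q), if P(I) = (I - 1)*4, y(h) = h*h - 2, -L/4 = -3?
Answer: 1358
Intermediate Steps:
L = 12 (L = -4*(-3) = 12)
q = -3 (q = -4 + 1 = -3)
y(h) = -2 + h² (y(h) = h² - 2 = -2 + h²)
P(I) = -4 + 4*I (P(I) = (-1 + I)*4 = -4 + 4*I)
y(L*(-3)) - 4*P(q) = (-2 + (12*(-3))²) - 4*(-4 + 4*(-3)) = (-2 + (-36)²) - 4*(-4 - 12) = (-2 + 1296) - 4*(-16) = 1294 + 64 = 1358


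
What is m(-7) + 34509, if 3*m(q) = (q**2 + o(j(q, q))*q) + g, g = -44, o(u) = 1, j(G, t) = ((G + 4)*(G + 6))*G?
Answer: 103525/3 ≈ 34508.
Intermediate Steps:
j(G, t) = G*(4 + G)*(6 + G) (j(G, t) = ((4 + G)*(6 + G))*G = G*(4 + G)*(6 + G))
m(q) = -44/3 + q/3 + q**2/3 (m(q) = ((q**2 + 1*q) - 44)/3 = ((q**2 + q) - 44)/3 = ((q + q**2) - 44)/3 = (-44 + q + q**2)/3 = -44/3 + q/3 + q**2/3)
m(-7) + 34509 = (-44/3 + (1/3)*(-7) + (1/3)*(-7)**2) + 34509 = (-44/3 - 7/3 + (1/3)*49) + 34509 = (-44/3 - 7/3 + 49/3) + 34509 = -2/3 + 34509 = 103525/3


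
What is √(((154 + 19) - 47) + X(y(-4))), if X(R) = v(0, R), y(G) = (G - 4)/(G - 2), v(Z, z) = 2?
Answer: 8*√2 ≈ 11.314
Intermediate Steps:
y(G) = (-4 + G)/(-2 + G)
X(R) = 2
√(((154 + 19) - 47) + X(y(-4))) = √(((154 + 19) - 47) + 2) = √((173 - 47) + 2) = √(126 + 2) = √128 = 8*√2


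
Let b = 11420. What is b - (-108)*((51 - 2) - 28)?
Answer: 13688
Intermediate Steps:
b - (-108)*((51 - 2) - 28) = 11420 - (-108)*((51 - 2) - 28) = 11420 - (-108)*(49 - 28) = 11420 - (-108)*21 = 11420 - 1*(-2268) = 11420 + 2268 = 13688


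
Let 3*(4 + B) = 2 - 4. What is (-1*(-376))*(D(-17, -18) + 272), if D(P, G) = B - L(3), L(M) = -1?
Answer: 302680/3 ≈ 1.0089e+5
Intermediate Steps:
B = -14/3 (B = -4 + (2 - 4)/3 = -4 + (⅓)*(-2) = -4 - ⅔ = -14/3 ≈ -4.6667)
D(P, G) = -11/3 (D(P, G) = -14/3 - 1*(-1) = -14/3 + 1 = -11/3)
(-1*(-376))*(D(-17, -18) + 272) = (-1*(-376))*(-11/3 + 272) = 376*(805/3) = 302680/3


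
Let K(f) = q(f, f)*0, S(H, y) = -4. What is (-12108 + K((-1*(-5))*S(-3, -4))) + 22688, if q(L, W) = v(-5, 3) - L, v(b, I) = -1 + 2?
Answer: 10580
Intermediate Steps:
v(b, I) = 1
q(L, W) = 1 - L
K(f) = 0 (K(f) = (1 - f)*0 = 0)
(-12108 + K((-1*(-5))*S(-3, -4))) + 22688 = (-12108 + 0) + 22688 = -12108 + 22688 = 10580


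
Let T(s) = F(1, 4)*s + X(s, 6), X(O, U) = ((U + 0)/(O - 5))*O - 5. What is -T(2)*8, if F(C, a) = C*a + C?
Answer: -8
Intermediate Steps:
X(O, U) = -5 + O*U/(-5 + O) (X(O, U) = (U/(-5 + O))*O - 5 = O*U/(-5 + O) - 5 = -5 + O*U/(-5 + O))
F(C, a) = C + C*a
T(s) = 5*s + (25 + s)/(-5 + s) (T(s) = (1*(1 + 4))*s + (25 - 5*s + s*6)/(-5 + s) = (1*5)*s + (25 - 5*s + 6*s)/(-5 + s) = 5*s + (25 + s)/(-5 + s))
-T(2)*8 = -(25 + 2 + 5*2*(-5 + 2))/(-5 + 2)*8 = -(25 + 2 + 5*2*(-3))/(-3)*8 = -(-1)*(25 + 2 - 30)/3*8 = -(-1)*(-3)/3*8 = -1*1*8 = -1*8 = -8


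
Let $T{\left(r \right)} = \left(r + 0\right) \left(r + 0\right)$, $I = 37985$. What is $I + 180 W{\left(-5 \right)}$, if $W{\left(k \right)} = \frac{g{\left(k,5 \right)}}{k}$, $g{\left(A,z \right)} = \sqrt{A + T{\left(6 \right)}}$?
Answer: $37985 - 36 \sqrt{31} \approx 37785.0$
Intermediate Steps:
$T{\left(r \right)} = r^{2}$ ($T{\left(r \right)} = r r = r^{2}$)
$g{\left(A,z \right)} = \sqrt{36 + A}$ ($g{\left(A,z \right)} = \sqrt{A + 6^{2}} = \sqrt{A + 36} = \sqrt{36 + A}$)
$W{\left(k \right)} = \frac{\sqrt{36 + k}}{k}$
$I + 180 W{\left(-5 \right)} = 37985 + 180 \frac{\sqrt{36 - 5}}{-5} = 37985 + 180 \left(- \frac{\sqrt{31}}{5}\right) = 37985 - 36 \sqrt{31}$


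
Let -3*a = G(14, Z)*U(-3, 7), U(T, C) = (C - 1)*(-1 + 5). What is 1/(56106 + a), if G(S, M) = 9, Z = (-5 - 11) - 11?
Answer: 1/56034 ≈ 1.7846e-5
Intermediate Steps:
U(T, C) = -4 + 4*C (U(T, C) = (-1 + C)*4 = -4 + 4*C)
Z = -27 (Z = -16 - 11 = -27)
a = -72 (a = -3*(-4 + 4*7) = -3*(-4 + 28) = -3*24 = -1/3*216 = -72)
1/(56106 + a) = 1/(56106 - 72) = 1/56034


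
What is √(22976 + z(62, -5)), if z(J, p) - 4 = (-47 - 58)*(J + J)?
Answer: 2*√2490 ≈ 99.800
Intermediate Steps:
z(J, p) = 4 - 210*J (z(J, p) = 4 + (-47 - 58)*(J + J) = 4 - 210*J)
√(22976 + z(62, -5)) = √(22976 + (4 - 210*62)) = √(22976 + (4 - 13020)) = √(22976 - 13016) = √9960 = 2*√2490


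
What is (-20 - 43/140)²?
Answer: 8082649/19600 ≈ 412.38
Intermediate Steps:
(-20 - 43/140)² = (-2843/140)² = 8082649/19600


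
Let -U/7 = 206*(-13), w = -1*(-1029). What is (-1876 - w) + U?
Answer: 15841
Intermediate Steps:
w = 1029
U = 18746 (U = -1442*(-13) = -7*(-2678) = 18746)
(-1876 - w) + U = (-1876 - 1*1029) + 18746 = (-1876 - 1029) + 18746 = -2905 + 18746 = 15841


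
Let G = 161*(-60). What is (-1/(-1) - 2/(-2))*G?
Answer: -19320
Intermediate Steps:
G = -9660
(-1/(-1) - 2/(-2))*G = (-1/(-1) - 2/(-2))*(-9660) = (-1*(-1) - 2*(-½))*(-9660) = (1 + 1)*(-9660) = 2*(-9660) = -19320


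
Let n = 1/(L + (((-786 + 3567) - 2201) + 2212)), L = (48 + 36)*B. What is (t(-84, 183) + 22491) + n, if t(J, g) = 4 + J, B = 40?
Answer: 137872473/6152 ≈ 22411.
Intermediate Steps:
L = 3360 (L = (48 + 36)*40 = 84*40 = 3360)
n = 1/6152 (n = 1/(3360 + (((-786 + 3567) - 2201) + 2212)) = 1/(3360 + ((2781 - 2201) + 2212)) = 1/(3360 + (580 + 2212)) = 1/(3360 + 2792) = 1/6152 ≈ 0.00016255)
(t(-84, 183) + 22491) + n = ((4 - 84) + 22491) + 1/6152 = (-80 + 22491) + 1/6152 = 22411 + 1/6152 = 137872473/6152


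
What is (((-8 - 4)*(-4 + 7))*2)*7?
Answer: -504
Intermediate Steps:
(((-8 - 4)*(-4 + 7))*2)*7 = (-12*3*2)*7 = -36*2*7 = -72*7 = -504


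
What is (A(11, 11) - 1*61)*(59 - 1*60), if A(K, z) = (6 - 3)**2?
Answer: 52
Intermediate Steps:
A(K, z) = 9 (A(K, z) = 3**2 = 9)
(A(11, 11) - 1*61)*(59 - 1*60) = (9 - 1*61)*(59 - 1*60) = (9 - 61)*(59 - 60) = -52*(-1) = 52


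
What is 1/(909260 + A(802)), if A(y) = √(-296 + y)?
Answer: 41330/37579715777 - √506/826753747094 ≈ 1.0998e-6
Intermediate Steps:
1/(909260 + A(802)) = 1/(909260 + √(-296 + 802)) = 1/(909260 + √506)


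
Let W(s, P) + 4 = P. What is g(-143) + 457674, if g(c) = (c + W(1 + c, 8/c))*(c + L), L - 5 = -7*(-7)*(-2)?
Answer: 70410226/143 ≈ 4.9238e+5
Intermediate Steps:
W(s, P) = -4 + P
L = -93 (L = 5 - 7*(-7)*(-2) = 5 + 49*(-2) = 5 - 98 = -93)
g(c) = (-93 + c)*(-4 + c + 8/c) (g(c) = (c + (-4 + 8/c))*(c - 93) = (-4 + c + 8/c)*(-93 + c) = (-93 + c)*(-4 + c + 8/c))
g(-143) + 457674 = (380 + (-143)² - 744/(-143) - 97*(-143)) + 457674 = (380 + 20449 - 744*(-1/143) + 13871) + 457674 = (380 + 20449 + 744/143 + 13871) + 457674 = 4962844/143 + 457674 = 70410226/143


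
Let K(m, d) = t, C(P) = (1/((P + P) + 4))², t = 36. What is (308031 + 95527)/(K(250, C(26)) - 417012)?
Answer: -201779/208488 ≈ -0.96782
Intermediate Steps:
C(P) = (4 + 2*P)⁻² (C(P) = (1/(2*P + 4))² = (1/(4 + 2*P))² = (4 + 2*P)⁻²)
K(m, d) = 36
(308031 + 95527)/(K(250, C(26)) - 417012) = (308031 + 95527)/(36 - 417012) = 403558/(-416976) = 403558*(-1/416976) = -201779/208488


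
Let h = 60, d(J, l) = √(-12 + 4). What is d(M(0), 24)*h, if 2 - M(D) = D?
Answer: 120*I*√2 ≈ 169.71*I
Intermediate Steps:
M(D) = 2 - D
d(J, l) = 2*I*√2 (d(J, l) = √(-8) = 2*I*√2)
d(M(0), 24)*h = (2*I*√2)*60 = 120*I*√2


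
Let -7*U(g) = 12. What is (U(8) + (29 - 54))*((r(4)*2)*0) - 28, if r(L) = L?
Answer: -28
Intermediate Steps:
U(g) = -12/7 (U(g) = -⅐*12 = -12/7)
(U(8) + (29 - 54))*((r(4)*2)*0) - 28 = (-12/7 + (29 - 54))*((4*2)*0) - 28 = (-12/7 - 25)*(8*0) - 28 = -187/7*0 - 28 = 0 - 28 = -28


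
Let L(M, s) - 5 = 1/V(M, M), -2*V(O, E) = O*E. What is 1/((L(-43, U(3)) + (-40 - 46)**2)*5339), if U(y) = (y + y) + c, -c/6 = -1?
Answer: 1849/73061262533 ≈ 2.5308e-8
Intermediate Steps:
c = 6 (c = -6*(-1) = 6)
V(O, E) = -E*O/2 (V(O, E) = -O*E/2 = -E*O/2)
U(y) = 6 + 2*y (U(y) = (y + y) + 6 = 2*y + 6 = 6 + 2*y)
L(M, s) = 5 - 2/M**2 (L(M, s) = 5 + 1/(-M*M/2) = 5 + 1/(-M**2/2) = 5 - 2/M**2)
1/((L(-43, U(3)) + (-40 - 46)**2)*5339) = 1/(((5 - 2/(-43)**2) + (-40 - 46)**2)*5339) = (1/5339)/((5 - 2*1/1849) + (-86)**2) = (1/5339)/((5 - 2/1849) + 7396) = (1/5339)/(9243/1849 + 7396) = (1/5339)/(13684447/1849) = (1849/13684447)*(1/5339) = 1849/73061262533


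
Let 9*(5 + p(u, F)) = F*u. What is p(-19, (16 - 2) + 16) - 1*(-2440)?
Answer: 7115/3 ≈ 2371.7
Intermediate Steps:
p(u, F) = -5 + F*u/9 (p(u, F) = -5 + (F*u)/9 = -5 + F*u/9)
p(-19, (16 - 2) + 16) - 1*(-2440) = (-5 + (⅑)*((16 - 2) + 16)*(-19)) - 1*(-2440) = (-5 + (⅑)*(14 + 16)*(-19)) + 2440 = (-5 + (⅑)*30*(-19)) + 2440 = (-5 - 190/3) + 2440 = -205/3 + 2440 = 7115/3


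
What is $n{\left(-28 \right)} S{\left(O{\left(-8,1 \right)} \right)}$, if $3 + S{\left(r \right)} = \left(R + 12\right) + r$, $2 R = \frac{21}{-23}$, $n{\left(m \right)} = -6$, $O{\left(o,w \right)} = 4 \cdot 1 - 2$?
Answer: $- \frac{1455}{23} \approx -63.261$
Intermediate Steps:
$O{\left(o,w \right)} = 2$ ($O{\left(o,w \right)} = 4 - 2 = 2$)
$R = - \frac{21}{46}$ ($R = \frac{21 \frac{1}{-23}}{2} = \frac{21 \left(- \frac{1}{23}\right)}{2} = \frac{1}{2} \left(- \frac{21}{23}\right) = - \frac{21}{46} \approx -0.45652$)
$S{\left(r \right)} = \frac{393}{46} + r$ ($S{\left(r \right)} = -3 + \left(\left(- \frac{21}{46} + 12\right) + r\right) = -3 + \left(\frac{531}{46} + r\right) = \frac{393}{46} + r$)
$n{\left(-28 \right)} S{\left(O{\left(-8,1 \right)} \right)} = - 6 \left(\frac{393}{46} + 2\right) = \left(-6\right) \frac{485}{46} = - \frac{1455}{23}$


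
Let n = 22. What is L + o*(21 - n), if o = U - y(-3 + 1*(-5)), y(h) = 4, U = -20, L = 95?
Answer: 119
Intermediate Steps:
o = -24 (o = -20 - 1*4 = -20 - 4 = -24)
L + o*(21 - n) = 95 - 24*(21 - 1*22) = 95 - 24*(21 - 22) = 95 - 24*(-1) = 95 + 24 = 119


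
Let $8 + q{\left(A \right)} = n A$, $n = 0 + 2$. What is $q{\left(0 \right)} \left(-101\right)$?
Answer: $808$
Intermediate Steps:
$n = 2$
$q{\left(A \right)} = -8 + 2 A$
$q{\left(0 \right)} \left(-101\right) = \left(-8 + 2 \cdot 0\right) \left(-101\right) = \left(-8 + 0\right) \left(-101\right) = \left(-8\right) \left(-101\right) = 808$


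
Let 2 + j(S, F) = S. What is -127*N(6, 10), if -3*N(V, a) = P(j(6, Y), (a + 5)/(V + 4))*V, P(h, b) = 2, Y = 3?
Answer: 508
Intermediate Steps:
j(S, F) = -2 + S
N(V, a) = -2*V/3
-127*N(6, 10) = -(-254)*6/3 = -127*(-4) = 508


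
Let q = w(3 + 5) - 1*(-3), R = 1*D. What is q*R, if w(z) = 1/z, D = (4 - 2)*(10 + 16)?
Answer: 325/2 ≈ 162.50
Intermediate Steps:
D = 52 (D = 2*26 = 52)
R = 52 (R = 1*52 = 52)
q = 25/8 (q = 1/(3 + 5) - 1*(-3) = 1/8 + 3 = 25/8 ≈ 3.1250)
q*R = (25/8)*52 = 325/2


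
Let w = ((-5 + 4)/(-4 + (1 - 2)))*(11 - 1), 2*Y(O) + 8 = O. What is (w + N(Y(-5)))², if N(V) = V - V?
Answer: 4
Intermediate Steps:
Y(O) = -4 + O/2
N(V) = 0
w = 2 (w = -1/(-4 - 1)*10 = -1/(-5)*10 = -1*(-⅕)*10 = (⅕)*10 = 2)
(w + N(Y(-5)))² = (2 + 0)² = 2² = 4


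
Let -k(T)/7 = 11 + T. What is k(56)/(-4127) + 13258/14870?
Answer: 30844898/30684245 ≈ 1.0052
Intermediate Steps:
k(T) = -77 - 7*T (k(T) = -7*(11 + T) = -77 - 7*T)
k(56)/(-4127) + 13258/14870 = (-77 - 7*56)/(-4127) + 13258/14870 = (-77 - 392)*(-1/4127) + 13258*(1/14870) = -469*(-1/4127) + 6629/7435 = 469/4127 + 6629/7435 = 30844898/30684245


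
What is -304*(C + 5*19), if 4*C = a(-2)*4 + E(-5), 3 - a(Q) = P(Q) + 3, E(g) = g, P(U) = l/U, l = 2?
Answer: -28804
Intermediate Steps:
P(U) = 2/U
a(Q) = -2/Q (a(Q) = 3 - (2/Q + 3) = 3 - (3 + 2/Q) = 3 + (-3 - 2/Q) = -2/Q)
C = -¼ (C = (-2/(-2)*4 - 5)/4 = (-2*(-½)*4 - 5)/4 = (1*4 - 5)/4 = (4 - 5)/4 = (¼)*(-1) = -¼ ≈ -0.25000)
-304*(C + 5*19) = -304*(-¼ + 5*19) = -304*(-¼ + 95) = -304*379/4 = -28804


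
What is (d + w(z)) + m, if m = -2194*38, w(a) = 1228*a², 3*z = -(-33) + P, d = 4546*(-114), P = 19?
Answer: -2094032/9 ≈ -2.3267e+5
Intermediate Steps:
d = -518244
z = 52/3 (z = (-(-33) + 19)/3 = (-11*(-3) + 19)/3 = (33 + 19)/3 = (⅓)*52 = 52/3 ≈ 17.333)
m = -83372
(d + w(z)) + m = (-518244 + 1228*(52/3)²) - 83372 = (-518244 + 1228*(2704/9)) - 83372 = (-518244 + 3320512/9) - 83372 = -1343684/9 - 83372 = -2094032/9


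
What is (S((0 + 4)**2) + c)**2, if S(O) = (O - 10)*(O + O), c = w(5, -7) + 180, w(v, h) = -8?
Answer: 132496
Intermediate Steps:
c = 172 (c = -8 + 180 = 172)
S(O) = 2*O*(-10 + O) (S(O) = (-10 + O)*(2*O) = 2*O*(-10 + O))
(S((0 + 4)**2) + c)**2 = (2*(0 + 4)**2*(-10 + (0 + 4)**2) + 172)**2 = (2*4**2*(-10 + 4**2) + 172)**2 = (2*16*(-10 + 16) + 172)**2 = (2*16*6 + 172)**2 = (192 + 172)**2 = 364**2 = 132496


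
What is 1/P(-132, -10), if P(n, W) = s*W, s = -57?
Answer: 1/570 ≈ 0.0017544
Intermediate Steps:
P(n, W) = -57*W
1/P(-132, -10) = 1/(-57*(-10)) = 1/570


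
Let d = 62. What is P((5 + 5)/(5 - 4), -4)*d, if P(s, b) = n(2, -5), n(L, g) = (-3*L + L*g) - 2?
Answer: -1116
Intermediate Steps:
n(L, g) = -2 - 3*L + L*g
P(s, b) = -18 (P(s, b) = -2 - 3*2 + 2*(-5) = -2 - 6 - 10 = -18)
P((5 + 5)/(5 - 4), -4)*d = -18*62 = -1116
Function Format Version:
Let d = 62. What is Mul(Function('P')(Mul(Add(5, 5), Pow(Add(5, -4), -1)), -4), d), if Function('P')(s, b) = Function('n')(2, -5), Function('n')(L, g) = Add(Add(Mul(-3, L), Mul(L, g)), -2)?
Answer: -1116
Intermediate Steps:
Function('n')(L, g) = Add(-2, Mul(-3, L), Mul(L, g))
Function('P')(s, b) = -18 (Function('P')(s, b) = Add(-2, Mul(-3, 2), Mul(2, -5)) = Add(-2, -6, -10) = -18)
Mul(Function('P')(Mul(Add(5, 5), Pow(Add(5, -4), -1)), -4), d) = Mul(-18, 62) = -1116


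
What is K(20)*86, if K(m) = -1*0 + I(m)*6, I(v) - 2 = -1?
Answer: 516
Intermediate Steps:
I(v) = 1 (I(v) = 2 - 1 = 1)
K(m) = 6 (K(m) = -1*0 + 1*6 = 0 + 6 = 6)
K(20)*86 = 6*86 = 516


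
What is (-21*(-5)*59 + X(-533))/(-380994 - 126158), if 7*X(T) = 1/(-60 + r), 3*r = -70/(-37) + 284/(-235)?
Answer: -67612860585/5535110686112 ≈ -0.012215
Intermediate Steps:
r = 5942/26085 (r = (-70/(-37) + 284/(-235))/3 = (-70*(-1/37) + 284*(-1/235))/3 = (70/37 - 284/235)/3 = (1/3)*(5942/8695) = 5942/26085 ≈ 0.22779)
X(T) = -26085/10914106 (X(T) = 1/(7*(-60 + 5942/26085)) = 1/(7*(-1559158/26085)) = (1/7)*(-26085/1559158) = -26085/10914106)
(-21*(-5)*59 + X(-533))/(-380994 - 126158) = (-21*(-5)*59 - 26085/10914106)/(-380994 - 126158) = (105*59 - 26085/10914106)/(-507152) = (6195 - 26085/10914106)*(-1/507152) = (67612860585/10914106)*(-1/507152) = -67612860585/5535110686112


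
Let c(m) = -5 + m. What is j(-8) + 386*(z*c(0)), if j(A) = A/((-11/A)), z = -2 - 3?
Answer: 106086/11 ≈ 9644.2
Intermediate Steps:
z = -5
j(A) = -A²/11 (j(A) = A*(-A/11) = -A²/11)
j(-8) + 386*(z*c(0)) = -1/11*(-8)² + 386*(-5*(-5 + 0)) = -1/11*64 + 386*(-5*(-5)) = -64/11 + 386*25 = -64/11 + 9650 = 106086/11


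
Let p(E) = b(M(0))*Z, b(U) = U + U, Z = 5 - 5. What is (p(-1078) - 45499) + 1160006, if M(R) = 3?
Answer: 1114507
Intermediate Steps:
Z = 0
b(U) = 2*U
p(E) = 0 (p(E) = (2*3)*0 = 6*0 = 0)
(p(-1078) - 45499) + 1160006 = (0 - 45499) + 1160006 = -45499 + 1160006 = 1114507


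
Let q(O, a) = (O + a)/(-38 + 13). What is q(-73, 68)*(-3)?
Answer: -⅗ ≈ -0.60000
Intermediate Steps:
q(O, a) = -O/25 - a/25 (q(O, a) = (O + a)/(-25) = (O + a)*(-1/25) = -O/25 - a/25)
q(-73, 68)*(-3) = (-1/25*(-73) - 1/25*68)*(-3) = (73/25 - 68/25)*(-3) = (⅕)*(-3) = -⅗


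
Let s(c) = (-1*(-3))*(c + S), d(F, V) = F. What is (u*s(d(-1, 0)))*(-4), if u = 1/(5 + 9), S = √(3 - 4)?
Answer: 6/7 - 6*I/7 ≈ 0.85714 - 0.85714*I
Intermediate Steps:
S = I (S = √(-1) = I ≈ 1.0*I)
u = 1/14 ≈ 0.071429
s(c) = 3*I + 3*c (s(c) = (-1*(-3))*(c + I) = 3*(I + c) = 3*I + 3*c)
(u*s(d(-1, 0)))*(-4) = ((3*I + 3*(-1))/14)*(-4) = ((3*I - 3)/14)*(-4) = ((-3 + 3*I)/14)*(-4) = (-3/14 + 3*I/14)*(-4) = 6/7 - 6*I/7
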